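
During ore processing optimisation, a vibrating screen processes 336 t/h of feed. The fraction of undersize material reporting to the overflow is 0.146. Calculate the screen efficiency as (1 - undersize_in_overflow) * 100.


85.4%

Screen efficiency = (1 - fraction of undersize in overflow) * 100
= (1 - 0.146) * 100
= 0.854 * 100
= 85.4%


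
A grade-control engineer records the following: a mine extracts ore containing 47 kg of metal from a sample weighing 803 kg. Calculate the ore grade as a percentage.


Ore grade = (metal mass / ore mass) * 100
= (47 / 803) * 100
= 0.05853051059 * 100
= 5.8531%

5.8531%


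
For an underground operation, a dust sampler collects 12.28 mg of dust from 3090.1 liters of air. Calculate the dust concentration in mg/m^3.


Convert liters to m^3: 1 m^3 = 1000 L
Concentration = mass / volume * 1000
= 12.28 / 3090.1 * 1000
= 0.003973981425 * 1000
= 3.974 mg/m^3

3.974 mg/m^3


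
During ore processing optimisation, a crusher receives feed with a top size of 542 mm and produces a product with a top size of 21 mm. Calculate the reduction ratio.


25.8095

Reduction ratio = feed size / product size
= 542 / 21
= 25.8095


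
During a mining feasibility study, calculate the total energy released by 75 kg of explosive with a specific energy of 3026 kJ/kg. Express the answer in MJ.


Energy = mass * specific_energy / 1000
= 75 * 3026 / 1000
= 226950 / 1000
= 226.95 MJ

226.95 MJ


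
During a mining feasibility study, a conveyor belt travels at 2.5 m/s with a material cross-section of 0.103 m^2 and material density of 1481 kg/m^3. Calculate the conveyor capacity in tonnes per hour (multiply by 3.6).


Volumetric flow = speed * area
= 2.5 * 0.103 = 0.2575 m^3/s
Mass flow = volumetric * density
= 0.2575 * 1481 = 381.3575 kg/s
Convert to t/h: multiply by 3.6
Capacity = 381.3575 * 3.6
= 1372.887 t/h

1372.887 t/h


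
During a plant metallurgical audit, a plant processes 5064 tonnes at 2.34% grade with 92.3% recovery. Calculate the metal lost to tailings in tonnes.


9.1243 tonnes

Total metal in feed:
= 5064 * 2.34 / 100 = 118.4976 tonnes
Metal recovered:
= 118.4976 * 92.3 / 100 = 109.3732848 tonnes
Metal lost to tailings:
= 118.4976 - 109.3732848
= 9.1243 tonnes


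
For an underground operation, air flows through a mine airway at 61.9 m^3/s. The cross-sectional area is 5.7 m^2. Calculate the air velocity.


10.8596 m/s

Velocity = flow rate / cross-sectional area
= 61.9 / 5.7
= 10.8596 m/s


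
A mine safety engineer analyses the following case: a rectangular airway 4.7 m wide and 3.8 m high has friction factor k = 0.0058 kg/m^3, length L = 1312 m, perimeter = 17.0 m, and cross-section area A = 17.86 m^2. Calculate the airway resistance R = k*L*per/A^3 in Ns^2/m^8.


Compute the numerator:
k * L * per = 0.0058 * 1312 * 17.0
= 129.3632
Compute the denominator:
A^3 = 17.86^3 = 5696.975656
Resistance:
R = 129.3632 / 5696.975656
= 0.0227 Ns^2/m^8

0.0227 Ns^2/m^8


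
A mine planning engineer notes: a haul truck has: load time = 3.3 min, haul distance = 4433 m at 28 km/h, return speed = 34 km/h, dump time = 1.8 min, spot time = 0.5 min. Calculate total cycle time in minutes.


Convert haul speed to m/min: 28 * 1000/60 = 466.6666667 m/min
Haul time = 4433 / 466.6666667 = 9.499285714 min
Convert return speed to m/min: 34 * 1000/60 = 566.6666667 m/min
Return time = 4433 / 566.6666667 = 7.822941176 min
Total cycle time:
= 3.3 + 9.499285714 + 1.8 + 7.822941176 + 0.5
= 22.9222 min

22.9222 min


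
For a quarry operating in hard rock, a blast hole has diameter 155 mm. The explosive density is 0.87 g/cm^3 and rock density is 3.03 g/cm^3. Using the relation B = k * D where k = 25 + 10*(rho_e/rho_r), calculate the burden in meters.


First, compute k:
rho_e / rho_r = 0.87 / 3.03 = 0.2871287129
k = 25 + 10 * 0.2871287129 = 27.87128713
Then, compute burden:
B = k * D / 1000 = 27.87128713 * 155 / 1000
= 4320.049505 / 1000
= 4.32 m

4.32 m


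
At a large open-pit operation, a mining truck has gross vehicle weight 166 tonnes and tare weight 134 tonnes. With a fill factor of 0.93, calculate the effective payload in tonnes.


29.76 tonnes

Maximum payload = gross - tare
= 166 - 134 = 32 tonnes
Effective payload = max payload * fill factor
= 32 * 0.93
= 29.76 tonnes


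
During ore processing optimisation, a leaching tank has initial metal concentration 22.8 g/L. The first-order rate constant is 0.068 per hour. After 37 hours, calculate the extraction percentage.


Compute the exponent:
-k * t = -0.068 * 37 = -2.516
Remaining concentration:
C = 22.8 * exp(-2.516)
= 22.8 * 0.08078208971
= 1.841831645 g/L
Extracted = 22.8 - 1.841831645 = 20.95816835 g/L
Extraction % = 20.95816835 / 22.8 * 100
= 91.9218%

91.9218%


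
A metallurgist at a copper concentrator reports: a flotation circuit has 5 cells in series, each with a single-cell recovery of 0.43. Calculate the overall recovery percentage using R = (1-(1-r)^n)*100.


Complement of single-cell recovery:
1 - r = 1 - 0.43 = 0.57
Raise to power n:
(1 - r)^5 = 0.57^5 = 0.0601692057
Overall recovery:
R = (1 - 0.0601692057) * 100
= 93.9831%

93.9831%


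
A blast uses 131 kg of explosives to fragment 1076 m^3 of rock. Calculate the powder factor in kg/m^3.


0.1217 kg/m^3

Powder factor = explosive mass / rock volume
= 131 / 1076
= 0.1217 kg/m^3


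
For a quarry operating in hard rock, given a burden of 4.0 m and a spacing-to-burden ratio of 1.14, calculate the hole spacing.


Spacing = burden * ratio
= 4.0 * 1.14
= 4.56 m

4.56 m


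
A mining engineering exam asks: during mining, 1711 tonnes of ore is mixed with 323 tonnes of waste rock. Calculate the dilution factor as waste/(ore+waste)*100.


15.88%

Total material = ore + waste
= 1711 + 323 = 2034 tonnes
Dilution = waste / total * 100
= 323 / 2034 * 100
= 0.1588003933 * 100
= 15.88%


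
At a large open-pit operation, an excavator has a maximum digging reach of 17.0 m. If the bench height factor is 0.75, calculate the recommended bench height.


Bench height = reach * factor
= 17.0 * 0.75
= 12.75 m

12.75 m


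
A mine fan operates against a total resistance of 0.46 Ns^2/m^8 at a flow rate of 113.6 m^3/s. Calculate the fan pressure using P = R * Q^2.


5936.2816 Pa

Compute Q^2:
Q^2 = 113.6^2 = 12904.96
Compute pressure:
P = R * Q^2 = 0.46 * 12904.96
= 5936.2816 Pa


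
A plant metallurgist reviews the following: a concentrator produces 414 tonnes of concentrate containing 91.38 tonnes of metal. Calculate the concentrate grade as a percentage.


22.0725%

Grade = (metal in concentrate / concentrate mass) * 100
= (91.38 / 414) * 100
= 0.2207246377 * 100
= 22.0725%


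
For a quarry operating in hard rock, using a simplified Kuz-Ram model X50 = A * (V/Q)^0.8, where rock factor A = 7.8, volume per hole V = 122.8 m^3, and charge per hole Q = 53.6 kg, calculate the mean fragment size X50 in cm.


Compute V/Q:
V/Q = 122.8 / 53.6 = 2.291044776
Raise to the power 0.8:
(V/Q)^0.8 = 2.291044776^0.8 = 1.941005928
Multiply by A:
X50 = 7.8 * 1.941005928
= 15.1398 cm

15.1398 cm


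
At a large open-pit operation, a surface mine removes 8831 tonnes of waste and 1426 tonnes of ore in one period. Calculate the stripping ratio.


Stripping ratio = waste tonnage / ore tonnage
= 8831 / 1426
= 6.1928

6.1928


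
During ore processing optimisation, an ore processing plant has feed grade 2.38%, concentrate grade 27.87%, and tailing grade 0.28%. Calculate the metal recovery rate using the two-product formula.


Using the two-product formula:
R = 100 * c * (f - t) / (f * (c - t))
Numerator = 100 * 27.87 * (2.38 - 0.28)
= 100 * 27.87 * 2.1
= 5852.7
Denominator = 2.38 * (27.87 - 0.28)
= 2.38 * 27.59
= 65.6642
R = 5852.7 / 65.6642
= 89.1308%

89.1308%


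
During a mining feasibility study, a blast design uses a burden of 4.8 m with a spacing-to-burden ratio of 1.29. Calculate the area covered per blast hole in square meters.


29.7216 m^2

First, find the spacing:
Spacing = burden * ratio = 4.8 * 1.29
= 6.192 m
Then, calculate the area:
Area = burden * spacing = 4.8 * 6.192
= 29.7216 m^2


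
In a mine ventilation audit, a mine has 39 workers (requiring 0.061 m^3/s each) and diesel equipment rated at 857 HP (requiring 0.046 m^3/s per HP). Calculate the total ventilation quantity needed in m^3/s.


Airflow for workers:
Q_people = 39 * 0.061 = 2.379 m^3/s
Airflow for diesel equipment:
Q_diesel = 857 * 0.046 = 39.422 m^3/s
Total ventilation:
Q_total = 2.379 + 39.422
= 41.801 m^3/s

41.801 m^3/s


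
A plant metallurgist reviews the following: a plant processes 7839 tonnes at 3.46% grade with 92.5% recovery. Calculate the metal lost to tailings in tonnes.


Total metal in feed:
= 7839 * 3.46 / 100 = 271.2294 tonnes
Metal recovered:
= 271.2294 * 92.5 / 100 = 250.887195 tonnes
Metal lost to tailings:
= 271.2294 - 250.887195
= 20.3422 tonnes

20.3422 tonnes


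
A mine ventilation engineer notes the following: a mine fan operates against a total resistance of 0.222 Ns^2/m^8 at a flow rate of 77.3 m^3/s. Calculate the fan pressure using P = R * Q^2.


Compute Q^2:
Q^2 = 77.3^2 = 5975.29
Compute pressure:
P = R * Q^2 = 0.222 * 5975.29
= 1326.5144 Pa

1326.5144 Pa


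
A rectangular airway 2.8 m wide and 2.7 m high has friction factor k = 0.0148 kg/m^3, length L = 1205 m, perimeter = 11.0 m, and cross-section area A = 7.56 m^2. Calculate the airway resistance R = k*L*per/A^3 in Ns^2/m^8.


0.454 Ns^2/m^8

Compute the numerator:
k * L * per = 0.0148 * 1205 * 11.0
= 196.174
Compute the denominator:
A^3 = 7.56^3 = 432.081216
Resistance:
R = 196.174 / 432.081216
= 0.454 Ns^2/m^8


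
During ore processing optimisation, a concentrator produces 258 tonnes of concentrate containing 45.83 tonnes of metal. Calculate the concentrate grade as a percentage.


17.7636%

Grade = (metal in concentrate / concentrate mass) * 100
= (45.83 / 258) * 100
= 0.1776356589 * 100
= 17.7636%


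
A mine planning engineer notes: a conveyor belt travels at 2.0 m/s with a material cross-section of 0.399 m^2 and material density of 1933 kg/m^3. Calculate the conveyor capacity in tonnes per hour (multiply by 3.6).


Volumetric flow = speed * area
= 2.0 * 0.399 = 0.798 m^3/s
Mass flow = volumetric * density
= 0.798 * 1933 = 1542.534 kg/s
Convert to t/h: multiply by 3.6
Capacity = 1542.534 * 3.6
= 5553.1224 t/h

5553.1224 t/h


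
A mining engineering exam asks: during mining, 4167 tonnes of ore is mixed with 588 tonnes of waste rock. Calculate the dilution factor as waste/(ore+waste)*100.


Total material = ore + waste
= 4167 + 588 = 4755 tonnes
Dilution = waste / total * 100
= 588 / 4755 * 100
= 0.123659306 * 100
= 12.3659%

12.3659%


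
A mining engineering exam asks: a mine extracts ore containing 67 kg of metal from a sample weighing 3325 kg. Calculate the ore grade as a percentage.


2.015%

Ore grade = (metal mass / ore mass) * 100
= (67 / 3325) * 100
= 0.02015037594 * 100
= 2.015%


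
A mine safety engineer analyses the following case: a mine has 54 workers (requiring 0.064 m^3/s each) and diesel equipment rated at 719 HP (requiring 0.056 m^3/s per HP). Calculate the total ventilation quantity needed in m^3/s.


43.72 m^3/s

Airflow for workers:
Q_people = 54 * 0.064 = 3.456 m^3/s
Airflow for diesel equipment:
Q_diesel = 719 * 0.056 = 40.264 m^3/s
Total ventilation:
Q_total = 3.456 + 40.264
= 43.72 m^3/s


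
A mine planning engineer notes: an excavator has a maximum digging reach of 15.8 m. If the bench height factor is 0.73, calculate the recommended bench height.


Bench height = reach * factor
= 15.8 * 0.73
= 11.534 m

11.534 m


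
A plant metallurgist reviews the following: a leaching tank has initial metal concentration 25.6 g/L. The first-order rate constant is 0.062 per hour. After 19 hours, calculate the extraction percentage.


69.2106%

Compute the exponent:
-k * t = -0.062 * 19 = -1.178
Remaining concentration:
C = 25.6 * exp(-1.178)
= 25.6 * 0.307893911
= 7.882084123 g/L
Extracted = 25.6 - 7.882084123 = 17.71791588 g/L
Extraction % = 17.71791588 / 25.6 * 100
= 69.2106%


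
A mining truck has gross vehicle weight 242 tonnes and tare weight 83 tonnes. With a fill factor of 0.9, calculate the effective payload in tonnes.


Maximum payload = gross - tare
= 242 - 83 = 159 tonnes
Effective payload = max payload * fill factor
= 159 * 0.9
= 143.1 tonnes

143.1 tonnes


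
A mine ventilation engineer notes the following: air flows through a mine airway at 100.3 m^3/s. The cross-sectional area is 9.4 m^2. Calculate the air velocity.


Velocity = flow rate / cross-sectional area
= 100.3 / 9.4
= 10.6702 m/s

10.6702 m/s


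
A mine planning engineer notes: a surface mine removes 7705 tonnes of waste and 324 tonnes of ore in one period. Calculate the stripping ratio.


Stripping ratio = waste tonnage / ore tonnage
= 7705 / 324
= 23.7809

23.7809


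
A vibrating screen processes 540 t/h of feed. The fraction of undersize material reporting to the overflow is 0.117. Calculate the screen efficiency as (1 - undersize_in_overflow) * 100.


Screen efficiency = (1 - fraction of undersize in overflow) * 100
= (1 - 0.117) * 100
= 0.883 * 100
= 88.3%

88.3%


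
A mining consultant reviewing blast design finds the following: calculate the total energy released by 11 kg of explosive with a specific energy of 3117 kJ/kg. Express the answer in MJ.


34.287 MJ

Energy = mass * specific_energy / 1000
= 11 * 3117 / 1000
= 34287 / 1000
= 34.287 MJ


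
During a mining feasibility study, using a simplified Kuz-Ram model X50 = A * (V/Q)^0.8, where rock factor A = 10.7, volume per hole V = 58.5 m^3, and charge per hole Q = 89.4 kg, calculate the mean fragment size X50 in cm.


7.6215 cm

Compute V/Q:
V/Q = 58.5 / 89.4 = 0.6543624161
Raise to the power 0.8:
(V/Q)^0.8 = 0.6543624161^0.8 = 0.712286442
Multiply by A:
X50 = 10.7 * 0.712286442
= 7.6215 cm


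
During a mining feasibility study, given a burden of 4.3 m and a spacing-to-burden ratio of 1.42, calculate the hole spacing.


6.106 m

Spacing = burden * ratio
= 4.3 * 1.42
= 6.106 m


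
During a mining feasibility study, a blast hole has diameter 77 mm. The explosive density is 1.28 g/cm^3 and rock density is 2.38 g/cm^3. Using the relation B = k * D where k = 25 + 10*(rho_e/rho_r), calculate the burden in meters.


2.3391 m

First, compute k:
rho_e / rho_r = 1.28 / 2.38 = 0.5378151261
k = 25 + 10 * 0.5378151261 = 30.37815126
Then, compute burden:
B = k * D / 1000 = 30.37815126 * 77 / 1000
= 2339.117647 / 1000
= 2.3391 m


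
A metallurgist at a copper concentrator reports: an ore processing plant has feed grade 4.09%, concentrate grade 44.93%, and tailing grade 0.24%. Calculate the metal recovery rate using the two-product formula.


94.6375%

Using the two-product formula:
R = 100 * c * (f - t) / (f * (c - t))
Numerator = 100 * 44.93 * (4.09 - 0.24)
= 100 * 44.93 * 3.85
= 17298.05
Denominator = 4.09 * (44.93 - 0.24)
= 4.09 * 44.69
= 182.7821
R = 17298.05 / 182.7821
= 94.6375%


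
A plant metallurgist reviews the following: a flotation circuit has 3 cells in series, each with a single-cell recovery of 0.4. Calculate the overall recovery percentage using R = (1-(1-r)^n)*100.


78.4%

Complement of single-cell recovery:
1 - r = 1 - 0.4 = 0.6
Raise to power n:
(1 - r)^3 = 0.6^3 = 0.216
Overall recovery:
R = (1 - 0.216) * 100
= 78.4%


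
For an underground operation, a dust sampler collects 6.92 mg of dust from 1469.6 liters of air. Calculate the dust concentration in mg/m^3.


4.7088 mg/m^3

Convert liters to m^3: 1 m^3 = 1000 L
Concentration = mass / volume * 1000
= 6.92 / 1469.6 * 1000
= 0.00470876429 * 1000
= 4.7088 mg/m^3


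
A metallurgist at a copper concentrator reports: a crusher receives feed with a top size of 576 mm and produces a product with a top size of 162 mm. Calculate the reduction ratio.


Reduction ratio = feed size / product size
= 576 / 162
= 3.5556

3.5556


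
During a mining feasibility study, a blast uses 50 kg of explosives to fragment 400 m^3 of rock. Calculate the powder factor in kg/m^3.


0.125 kg/m^3

Powder factor = explosive mass / rock volume
= 50 / 400
= 0.125 kg/m^3


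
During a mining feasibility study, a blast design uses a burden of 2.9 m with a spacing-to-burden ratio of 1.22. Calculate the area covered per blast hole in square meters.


First, find the spacing:
Spacing = burden * ratio = 2.9 * 1.22
= 3.538 m
Then, calculate the area:
Area = burden * spacing = 2.9 * 3.538
= 10.2602 m^2

10.2602 m^2


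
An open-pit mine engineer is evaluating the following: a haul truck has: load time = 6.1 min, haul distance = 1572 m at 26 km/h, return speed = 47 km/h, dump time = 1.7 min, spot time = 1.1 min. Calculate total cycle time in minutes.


Convert haul speed to m/min: 26 * 1000/60 = 433.3333333 m/min
Haul time = 1572 / 433.3333333 = 3.627692308 min
Convert return speed to m/min: 47 * 1000/60 = 783.3333333 m/min
Return time = 1572 / 783.3333333 = 2.006808511 min
Total cycle time:
= 6.1 + 3.627692308 + 1.7 + 2.006808511 + 1.1
= 14.5345 min

14.5345 min


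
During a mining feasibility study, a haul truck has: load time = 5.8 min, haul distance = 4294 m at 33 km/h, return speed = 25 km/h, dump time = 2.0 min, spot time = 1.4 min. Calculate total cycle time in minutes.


Convert haul speed to m/min: 33 * 1000/60 = 550 m/min
Haul time = 4294 / 550 = 7.807272727 min
Convert return speed to m/min: 25 * 1000/60 = 416.6666667 m/min
Return time = 4294 / 416.6666667 = 10.3056 min
Total cycle time:
= 5.8 + 7.807272727 + 2.0 + 10.3056 + 1.4
= 27.3129 min

27.3129 min


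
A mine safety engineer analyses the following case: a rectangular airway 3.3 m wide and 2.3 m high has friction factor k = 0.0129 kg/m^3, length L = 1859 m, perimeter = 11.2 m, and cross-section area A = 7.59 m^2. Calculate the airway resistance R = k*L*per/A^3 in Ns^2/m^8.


Compute the numerator:
k * L * per = 0.0129 * 1859 * 11.2
= 268.58832
Compute the denominator:
A^3 = 7.59^3 = 437.245479
Resistance:
R = 268.58832 / 437.245479
= 0.6143 Ns^2/m^8

0.6143 Ns^2/m^8


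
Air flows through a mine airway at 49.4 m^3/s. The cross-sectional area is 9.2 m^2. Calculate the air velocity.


5.3696 m/s

Velocity = flow rate / cross-sectional area
= 49.4 / 9.2
= 5.3696 m/s


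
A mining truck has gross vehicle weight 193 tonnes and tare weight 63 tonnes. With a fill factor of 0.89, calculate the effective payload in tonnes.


Maximum payload = gross - tare
= 193 - 63 = 130 tonnes
Effective payload = max payload * fill factor
= 130 * 0.89
= 115.7 tonnes

115.7 tonnes


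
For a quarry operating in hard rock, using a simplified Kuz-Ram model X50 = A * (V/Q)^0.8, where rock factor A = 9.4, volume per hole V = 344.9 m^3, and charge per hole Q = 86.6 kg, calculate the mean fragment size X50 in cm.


28.3967 cm

Compute V/Q:
V/Q = 344.9 / 86.6 = 3.982678984
Raise to the power 0.8:
(V/Q)^0.8 = 3.982678984^0.8 = 3.020927077
Multiply by A:
X50 = 9.4 * 3.020927077
= 28.3967 cm


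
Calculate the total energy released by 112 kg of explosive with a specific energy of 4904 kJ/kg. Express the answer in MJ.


549.248 MJ

Energy = mass * specific_energy / 1000
= 112 * 4904 / 1000
= 549248 / 1000
= 549.248 MJ


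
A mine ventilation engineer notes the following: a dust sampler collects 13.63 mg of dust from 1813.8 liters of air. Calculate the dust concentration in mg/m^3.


7.5146 mg/m^3

Convert liters to m^3: 1 m^3 = 1000 L
Concentration = mass / volume * 1000
= 13.63 / 1813.8 * 1000
= 0.007514610211 * 1000
= 7.5146 mg/m^3


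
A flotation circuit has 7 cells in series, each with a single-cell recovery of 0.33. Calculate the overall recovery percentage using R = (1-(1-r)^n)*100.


Complement of single-cell recovery:
1 - r = 1 - 0.33 = 0.67
Raise to power n:
(1 - r)^7 = 0.67^7 = 0.06060711605
Overall recovery:
R = (1 - 0.06060711605) * 100
= 93.9393%

93.9393%


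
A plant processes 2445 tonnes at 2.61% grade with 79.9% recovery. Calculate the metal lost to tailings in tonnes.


12.8267 tonnes

Total metal in feed:
= 2445 * 2.61 / 100 = 63.8145 tonnes
Metal recovered:
= 63.8145 * 79.9 / 100 = 50.9877855 tonnes
Metal lost to tailings:
= 63.8145 - 50.9877855
= 12.8267 tonnes


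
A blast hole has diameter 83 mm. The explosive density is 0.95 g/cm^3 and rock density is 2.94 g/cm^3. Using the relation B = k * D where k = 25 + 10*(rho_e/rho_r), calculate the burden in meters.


2.3432 m

First, compute k:
rho_e / rho_r = 0.95 / 2.94 = 0.3231292517
k = 25 + 10 * 0.3231292517 = 28.23129252
Then, compute burden:
B = k * D / 1000 = 28.23129252 * 83 / 1000
= 2343.197279 / 1000
= 2.3432 m


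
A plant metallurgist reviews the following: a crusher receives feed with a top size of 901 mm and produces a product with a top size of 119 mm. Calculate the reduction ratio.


7.5714

Reduction ratio = feed size / product size
= 901 / 119
= 7.5714


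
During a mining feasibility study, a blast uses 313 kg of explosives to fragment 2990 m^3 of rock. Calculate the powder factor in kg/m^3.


Powder factor = explosive mass / rock volume
= 313 / 2990
= 0.1047 kg/m^3

0.1047 kg/m^3


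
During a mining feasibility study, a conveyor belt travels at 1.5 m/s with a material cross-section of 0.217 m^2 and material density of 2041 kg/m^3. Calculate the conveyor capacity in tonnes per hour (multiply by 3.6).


Volumetric flow = speed * area
= 1.5 * 0.217 = 0.3255 m^3/s
Mass flow = volumetric * density
= 0.3255 * 2041 = 664.3455 kg/s
Convert to t/h: multiply by 3.6
Capacity = 664.3455 * 3.6
= 2391.6438 t/h

2391.6438 t/h


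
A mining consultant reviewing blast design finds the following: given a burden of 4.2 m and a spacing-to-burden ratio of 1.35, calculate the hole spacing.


Spacing = burden * ratio
= 4.2 * 1.35
= 5.67 m

5.67 m


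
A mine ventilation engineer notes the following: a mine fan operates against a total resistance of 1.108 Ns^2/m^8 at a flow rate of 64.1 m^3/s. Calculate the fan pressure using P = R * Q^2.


Compute Q^2:
Q^2 = 64.1^2 = 4108.81
Compute pressure:
P = R * Q^2 = 1.108 * 4108.81
= 4552.5615 Pa

4552.5615 Pa


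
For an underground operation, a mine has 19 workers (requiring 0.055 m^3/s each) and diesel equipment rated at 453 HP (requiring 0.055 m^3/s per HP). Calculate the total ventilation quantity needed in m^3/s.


25.96 m^3/s

Airflow for workers:
Q_people = 19 * 0.055 = 1.045 m^3/s
Airflow for diesel equipment:
Q_diesel = 453 * 0.055 = 24.915 m^3/s
Total ventilation:
Q_total = 1.045 + 24.915
= 25.96 m^3/s


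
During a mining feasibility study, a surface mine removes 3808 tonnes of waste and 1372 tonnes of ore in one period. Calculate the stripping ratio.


Stripping ratio = waste tonnage / ore tonnage
= 3808 / 1372
= 2.7755

2.7755


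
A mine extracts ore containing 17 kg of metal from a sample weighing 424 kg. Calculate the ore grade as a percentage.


Ore grade = (metal mass / ore mass) * 100
= (17 / 424) * 100
= 0.04009433962 * 100
= 4.0094%

4.0094%


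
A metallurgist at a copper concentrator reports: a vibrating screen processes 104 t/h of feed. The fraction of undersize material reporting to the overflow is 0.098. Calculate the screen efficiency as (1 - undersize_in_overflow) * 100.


Screen efficiency = (1 - fraction of undersize in overflow) * 100
= (1 - 0.098) * 100
= 0.902 * 100
= 90.2%

90.2%


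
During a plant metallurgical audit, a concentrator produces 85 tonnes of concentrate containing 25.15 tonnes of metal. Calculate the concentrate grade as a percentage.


29.5882%

Grade = (metal in concentrate / concentrate mass) * 100
= (25.15 / 85) * 100
= 0.2958823529 * 100
= 29.5882%


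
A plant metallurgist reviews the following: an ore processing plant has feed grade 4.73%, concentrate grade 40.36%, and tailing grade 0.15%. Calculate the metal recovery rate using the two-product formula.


97.19%

Using the two-product formula:
R = 100 * c * (f - t) / (f * (c - t))
Numerator = 100 * 40.36 * (4.73 - 0.15)
= 100 * 40.36 * 4.58
= 18484.88
Denominator = 4.73 * (40.36 - 0.15)
= 4.73 * 40.21
= 190.1933
R = 18484.88 / 190.1933
= 97.19%


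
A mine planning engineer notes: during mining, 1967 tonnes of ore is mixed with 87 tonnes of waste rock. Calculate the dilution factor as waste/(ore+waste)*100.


Total material = ore + waste
= 1967 + 87 = 2054 tonnes
Dilution = waste / total * 100
= 87 / 2054 * 100
= 0.0423563778 * 100
= 4.2356%

4.2356%


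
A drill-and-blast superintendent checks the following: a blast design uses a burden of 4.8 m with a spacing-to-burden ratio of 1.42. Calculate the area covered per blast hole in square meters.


First, find the spacing:
Spacing = burden * ratio = 4.8 * 1.42
= 6.816 m
Then, calculate the area:
Area = burden * spacing = 4.8 * 6.816
= 32.7168 m^2

32.7168 m^2


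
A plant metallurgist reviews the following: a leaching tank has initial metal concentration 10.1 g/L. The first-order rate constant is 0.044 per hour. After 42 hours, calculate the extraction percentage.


84.2448%

Compute the exponent:
-k * t = -0.044 * 42 = -1.848
Remaining concentration:
C = 10.1 * exp(-1.848)
= 10.1 * 0.1575519553
= 1.591274749 g/L
Extracted = 10.1 - 1.591274749 = 8.508725251 g/L
Extraction % = 8.508725251 / 10.1 * 100
= 84.2448%


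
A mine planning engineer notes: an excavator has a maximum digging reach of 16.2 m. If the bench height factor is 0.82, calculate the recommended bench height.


13.284 m

Bench height = reach * factor
= 16.2 * 0.82
= 13.284 m


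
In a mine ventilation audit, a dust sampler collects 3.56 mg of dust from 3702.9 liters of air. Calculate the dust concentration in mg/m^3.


0.9614 mg/m^3

Convert liters to m^3: 1 m^3 = 1000 L
Concentration = mass / volume * 1000
= 3.56 / 3702.9 * 1000
= 0.0009614086257 * 1000
= 0.9614 mg/m^3


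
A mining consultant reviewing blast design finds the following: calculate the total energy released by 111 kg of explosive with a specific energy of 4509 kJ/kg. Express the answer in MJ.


500.499 MJ

Energy = mass * specific_energy / 1000
= 111 * 4509 / 1000
= 500499 / 1000
= 500.499 MJ


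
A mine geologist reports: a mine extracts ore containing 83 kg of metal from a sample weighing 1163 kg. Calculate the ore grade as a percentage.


Ore grade = (metal mass / ore mass) * 100
= (83 / 1163) * 100
= 0.07136715391 * 100
= 7.1367%

7.1367%


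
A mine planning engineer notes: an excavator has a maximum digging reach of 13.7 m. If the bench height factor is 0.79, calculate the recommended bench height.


Bench height = reach * factor
= 13.7 * 0.79
= 10.823 m

10.823 m


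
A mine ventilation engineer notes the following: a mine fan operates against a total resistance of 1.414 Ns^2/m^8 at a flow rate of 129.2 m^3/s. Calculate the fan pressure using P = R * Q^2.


Compute Q^2:
Q^2 = 129.2^2 = 16692.64
Compute pressure:
P = R * Q^2 = 1.414 * 16692.64
= 23603.393 Pa

23603.393 Pa


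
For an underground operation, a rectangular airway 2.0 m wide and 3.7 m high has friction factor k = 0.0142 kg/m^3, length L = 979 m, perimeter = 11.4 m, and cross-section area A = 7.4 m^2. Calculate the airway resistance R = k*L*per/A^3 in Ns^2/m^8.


Compute the numerator:
k * L * per = 0.0142 * 979 * 11.4
= 158.48052
Compute the denominator:
A^3 = 7.4^3 = 405.224
Resistance:
R = 158.48052 / 405.224
= 0.3911 Ns^2/m^8

0.3911 Ns^2/m^8


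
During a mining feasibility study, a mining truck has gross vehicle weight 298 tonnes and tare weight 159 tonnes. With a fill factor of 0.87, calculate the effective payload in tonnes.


Maximum payload = gross - tare
= 298 - 159 = 139 tonnes
Effective payload = max payload * fill factor
= 139 * 0.87
= 120.93 tonnes

120.93 tonnes


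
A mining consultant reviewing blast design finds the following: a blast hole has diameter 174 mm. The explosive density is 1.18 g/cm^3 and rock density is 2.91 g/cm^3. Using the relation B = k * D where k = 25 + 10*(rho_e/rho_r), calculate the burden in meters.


First, compute k:
rho_e / rho_r = 1.18 / 2.91 = 0.4054982818
k = 25 + 10 * 0.4054982818 = 29.05498282
Then, compute burden:
B = k * D / 1000 = 29.05498282 * 174 / 1000
= 5055.56701 / 1000
= 5.0556 m

5.0556 m


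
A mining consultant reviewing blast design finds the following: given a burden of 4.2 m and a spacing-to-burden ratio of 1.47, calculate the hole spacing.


6.174 m

Spacing = burden * ratio
= 4.2 * 1.47
= 6.174 m


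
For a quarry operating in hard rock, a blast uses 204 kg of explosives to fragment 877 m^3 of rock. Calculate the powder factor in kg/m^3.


0.2326 kg/m^3

Powder factor = explosive mass / rock volume
= 204 / 877
= 0.2326 kg/m^3


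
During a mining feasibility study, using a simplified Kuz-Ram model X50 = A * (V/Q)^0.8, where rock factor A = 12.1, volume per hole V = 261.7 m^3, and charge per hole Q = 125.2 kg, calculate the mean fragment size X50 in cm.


21.8245 cm

Compute V/Q:
V/Q = 261.7 / 125.2 = 2.090255591
Raise to the power 0.8:
(V/Q)^0.8 = 2.090255591^0.8 = 1.803680105
Multiply by A:
X50 = 12.1 * 1.803680105
= 21.8245 cm


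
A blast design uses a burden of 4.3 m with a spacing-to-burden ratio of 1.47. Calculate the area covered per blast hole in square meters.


First, find the spacing:
Spacing = burden * ratio = 4.3 * 1.47
= 6.321 m
Then, calculate the area:
Area = burden * spacing = 4.3 * 6.321
= 27.1803 m^2

27.1803 m^2


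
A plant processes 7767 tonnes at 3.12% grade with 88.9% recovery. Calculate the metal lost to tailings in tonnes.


26.8987 tonnes

Total metal in feed:
= 7767 * 3.12 / 100 = 242.3304 tonnes
Metal recovered:
= 242.3304 * 88.9 / 100 = 215.4317256 tonnes
Metal lost to tailings:
= 242.3304 - 215.4317256
= 26.8987 tonnes


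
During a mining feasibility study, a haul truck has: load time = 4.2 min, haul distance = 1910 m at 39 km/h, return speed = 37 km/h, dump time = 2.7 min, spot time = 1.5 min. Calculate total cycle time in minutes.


Convert haul speed to m/min: 39 * 1000/60 = 650 m/min
Haul time = 1910 / 650 = 2.938461538 min
Convert return speed to m/min: 37 * 1000/60 = 616.6666667 m/min
Return time = 1910 / 616.6666667 = 3.097297297 min
Total cycle time:
= 4.2 + 2.938461538 + 2.7 + 3.097297297 + 1.5
= 14.4358 min

14.4358 min


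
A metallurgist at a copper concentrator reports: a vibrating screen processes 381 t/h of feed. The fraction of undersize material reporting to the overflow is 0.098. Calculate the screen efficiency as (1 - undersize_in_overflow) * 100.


90.2%

Screen efficiency = (1 - fraction of undersize in overflow) * 100
= (1 - 0.098) * 100
= 0.902 * 100
= 90.2%


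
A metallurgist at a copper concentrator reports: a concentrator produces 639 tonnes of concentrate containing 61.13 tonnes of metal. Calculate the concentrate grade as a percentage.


9.5665%

Grade = (metal in concentrate / concentrate mass) * 100
= (61.13 / 639) * 100
= 0.09566510172 * 100
= 9.5665%


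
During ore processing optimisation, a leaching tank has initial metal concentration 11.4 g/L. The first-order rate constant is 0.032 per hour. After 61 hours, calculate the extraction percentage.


Compute the exponent:
-k * t = -0.032 * 61 = -1.952
Remaining concentration:
C = 11.4 * exp(-1.952)
= 11.4 * 0.1419898078
= 1.618683809 g/L
Extracted = 11.4 - 1.618683809 = 9.781316191 g/L
Extraction % = 9.781316191 / 11.4 * 100
= 85.801%

85.801%


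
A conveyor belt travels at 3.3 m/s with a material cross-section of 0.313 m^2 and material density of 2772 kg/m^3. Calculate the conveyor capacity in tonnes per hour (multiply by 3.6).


Volumetric flow = speed * area
= 3.3 * 0.313 = 1.0329 m^3/s
Mass flow = volumetric * density
= 1.0329 * 2772 = 2863.1988 kg/s
Convert to t/h: multiply by 3.6
Capacity = 2863.1988 * 3.6
= 10307.5157 t/h

10307.5157 t/h


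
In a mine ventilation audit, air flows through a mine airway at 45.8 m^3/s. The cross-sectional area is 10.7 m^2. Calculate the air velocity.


Velocity = flow rate / cross-sectional area
= 45.8 / 10.7
= 4.2804 m/s

4.2804 m/s


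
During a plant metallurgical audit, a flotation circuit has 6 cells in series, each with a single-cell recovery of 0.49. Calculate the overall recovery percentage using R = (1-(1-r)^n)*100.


98.2404%

Complement of single-cell recovery:
1 - r = 1 - 0.49 = 0.51
Raise to power n:
(1 - r)^6 = 0.51^6 = 0.0175962878
Overall recovery:
R = (1 - 0.0175962878) * 100
= 98.2404%


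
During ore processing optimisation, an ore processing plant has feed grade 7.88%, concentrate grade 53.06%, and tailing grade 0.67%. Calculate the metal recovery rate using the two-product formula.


Using the two-product formula:
R = 100 * c * (f - t) / (f * (c - t))
Numerator = 100 * 53.06 * (7.88 - 0.67)
= 100 * 53.06 * 7.21
= 38256.26
Denominator = 7.88 * (53.06 - 0.67)
= 7.88 * 52.39
= 412.8332
R = 38256.26 / 412.8332
= 92.6676%

92.6676%


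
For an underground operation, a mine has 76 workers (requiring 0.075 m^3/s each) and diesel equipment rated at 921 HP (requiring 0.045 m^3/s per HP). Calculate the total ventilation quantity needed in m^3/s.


Airflow for workers:
Q_people = 76 * 0.075 = 5.7 m^3/s
Airflow for diesel equipment:
Q_diesel = 921 * 0.045 = 41.445 m^3/s
Total ventilation:
Q_total = 5.7 + 41.445
= 47.145 m^3/s

47.145 m^3/s


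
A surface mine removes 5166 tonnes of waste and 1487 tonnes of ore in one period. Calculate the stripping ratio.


Stripping ratio = waste tonnage / ore tonnage
= 5166 / 1487
= 3.4741

3.4741


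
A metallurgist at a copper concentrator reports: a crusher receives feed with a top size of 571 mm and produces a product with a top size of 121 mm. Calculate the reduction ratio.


Reduction ratio = feed size / product size
= 571 / 121
= 4.719

4.719


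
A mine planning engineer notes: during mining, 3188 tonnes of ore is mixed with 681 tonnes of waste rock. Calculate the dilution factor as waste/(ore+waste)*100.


Total material = ore + waste
= 3188 + 681 = 3869 tonnes
Dilution = waste / total * 100
= 681 / 3869 * 100
= 0.176014474 * 100
= 17.6014%

17.6014%


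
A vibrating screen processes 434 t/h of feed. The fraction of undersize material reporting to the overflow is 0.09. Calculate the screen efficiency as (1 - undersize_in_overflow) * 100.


91.0%

Screen efficiency = (1 - fraction of undersize in overflow) * 100
= (1 - 0.09) * 100
= 0.91 * 100
= 91.0%


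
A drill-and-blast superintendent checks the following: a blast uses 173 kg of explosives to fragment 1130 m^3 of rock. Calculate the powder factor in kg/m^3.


0.1531 kg/m^3

Powder factor = explosive mass / rock volume
= 173 / 1130
= 0.1531 kg/m^3


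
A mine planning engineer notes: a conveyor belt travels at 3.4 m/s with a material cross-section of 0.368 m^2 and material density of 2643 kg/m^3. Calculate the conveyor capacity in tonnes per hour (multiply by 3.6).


Volumetric flow = speed * area
= 3.4 * 0.368 = 1.2512 m^3/s
Mass flow = volumetric * density
= 1.2512 * 2643 = 3306.9216 kg/s
Convert to t/h: multiply by 3.6
Capacity = 3306.9216 * 3.6
= 11904.9178 t/h

11904.9178 t/h


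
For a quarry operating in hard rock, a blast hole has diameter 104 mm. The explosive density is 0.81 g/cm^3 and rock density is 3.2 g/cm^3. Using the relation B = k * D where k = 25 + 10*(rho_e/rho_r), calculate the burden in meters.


First, compute k:
rho_e / rho_r = 0.81 / 3.2 = 0.253125
k = 25 + 10 * 0.253125 = 27.53125
Then, compute burden:
B = k * D / 1000 = 27.53125 * 104 / 1000
= 2863.25 / 1000
= 2.8633 m

2.8633 m


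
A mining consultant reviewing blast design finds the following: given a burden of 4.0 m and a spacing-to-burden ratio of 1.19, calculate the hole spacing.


4.76 m

Spacing = burden * ratio
= 4.0 * 1.19
= 4.76 m


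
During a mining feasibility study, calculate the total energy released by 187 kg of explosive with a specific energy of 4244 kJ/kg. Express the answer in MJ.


Energy = mass * specific_energy / 1000
= 187 * 4244 / 1000
= 793628 / 1000
= 793.628 MJ

793.628 MJ


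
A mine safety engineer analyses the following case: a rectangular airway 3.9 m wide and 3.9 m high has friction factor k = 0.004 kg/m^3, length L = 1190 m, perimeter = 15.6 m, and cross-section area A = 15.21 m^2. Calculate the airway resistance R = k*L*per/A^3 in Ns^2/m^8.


Compute the numerator:
k * L * per = 0.004 * 1190 * 15.6
= 74.256
Compute the denominator:
A^3 = 15.21^3 = 3518.743761
Resistance:
R = 74.256 / 3518.743761
= 0.0211 Ns^2/m^8

0.0211 Ns^2/m^8


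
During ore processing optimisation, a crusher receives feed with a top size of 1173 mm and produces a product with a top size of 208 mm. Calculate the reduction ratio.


5.6394

Reduction ratio = feed size / product size
= 1173 / 208
= 5.6394


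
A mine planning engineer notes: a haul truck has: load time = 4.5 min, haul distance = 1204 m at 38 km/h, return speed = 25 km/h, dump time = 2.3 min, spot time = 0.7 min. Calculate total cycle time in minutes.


12.2907 min

Convert haul speed to m/min: 38 * 1000/60 = 633.3333333 m/min
Haul time = 1204 / 633.3333333 = 1.901052632 min
Convert return speed to m/min: 25 * 1000/60 = 416.6666667 m/min
Return time = 1204 / 416.6666667 = 2.8896 min
Total cycle time:
= 4.5 + 1.901052632 + 2.3 + 2.8896 + 0.7
= 12.2907 min


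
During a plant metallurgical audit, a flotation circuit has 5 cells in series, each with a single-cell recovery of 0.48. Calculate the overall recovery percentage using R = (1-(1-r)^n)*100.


96.198%

Complement of single-cell recovery:
1 - r = 1 - 0.48 = 0.52
Raise to power n:
(1 - r)^5 = 0.52^5 = 0.0380204032
Overall recovery:
R = (1 - 0.0380204032) * 100
= 96.198%


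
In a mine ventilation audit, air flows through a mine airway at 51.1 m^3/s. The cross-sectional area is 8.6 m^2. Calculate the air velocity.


5.9419 m/s

Velocity = flow rate / cross-sectional area
= 51.1 / 8.6
= 5.9419 m/s


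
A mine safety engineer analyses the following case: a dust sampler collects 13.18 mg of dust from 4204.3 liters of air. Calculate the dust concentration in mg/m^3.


Convert liters to m^3: 1 m^3 = 1000 L
Concentration = mass / volume * 1000
= 13.18 / 4204.3 * 1000
= 0.003134885712 * 1000
= 3.1349 mg/m^3

3.1349 mg/m^3


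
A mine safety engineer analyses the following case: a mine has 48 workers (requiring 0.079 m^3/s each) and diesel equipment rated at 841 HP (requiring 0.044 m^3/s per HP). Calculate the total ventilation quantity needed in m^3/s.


40.796 m^3/s

Airflow for workers:
Q_people = 48 * 0.079 = 3.792 m^3/s
Airflow for diesel equipment:
Q_diesel = 841 * 0.044 = 37.004 m^3/s
Total ventilation:
Q_total = 3.792 + 37.004
= 40.796 m^3/s


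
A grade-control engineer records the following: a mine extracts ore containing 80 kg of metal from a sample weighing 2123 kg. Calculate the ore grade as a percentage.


Ore grade = (metal mass / ore mass) * 100
= (80 / 2123) * 100
= 0.03768252473 * 100
= 3.7683%

3.7683%


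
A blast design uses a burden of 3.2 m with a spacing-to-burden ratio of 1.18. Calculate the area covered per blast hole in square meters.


First, find the spacing:
Spacing = burden * ratio = 3.2 * 1.18
= 3.776 m
Then, calculate the area:
Area = burden * spacing = 3.2 * 3.776
= 12.0832 m^2

12.0832 m^2


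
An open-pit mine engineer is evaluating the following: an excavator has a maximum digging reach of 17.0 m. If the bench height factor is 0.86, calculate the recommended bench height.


14.62 m

Bench height = reach * factor
= 17.0 * 0.86
= 14.62 m


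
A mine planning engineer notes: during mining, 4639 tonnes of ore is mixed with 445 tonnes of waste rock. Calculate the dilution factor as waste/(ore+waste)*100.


Total material = ore + waste
= 4639 + 445 = 5084 tonnes
Dilution = waste / total * 100
= 445 / 5084 * 100
= 0.08752950433 * 100
= 8.753%

8.753%


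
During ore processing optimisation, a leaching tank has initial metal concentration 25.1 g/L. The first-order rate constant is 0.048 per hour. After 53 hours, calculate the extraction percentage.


92.1448%

Compute the exponent:
-k * t = -0.048 * 53 = -2.544
Remaining concentration:
C = 25.1 * exp(-2.544)
= 25.1 * 0.07855156428
= 1.971644263 g/L
Extracted = 25.1 - 1.971644263 = 23.12835574 g/L
Extraction % = 23.12835574 / 25.1 * 100
= 92.1448%
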